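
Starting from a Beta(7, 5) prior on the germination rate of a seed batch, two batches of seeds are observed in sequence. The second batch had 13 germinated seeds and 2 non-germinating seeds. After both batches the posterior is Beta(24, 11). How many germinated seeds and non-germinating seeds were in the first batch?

4 germinated seeds and 4 non-germinating seeds

Because Beta–binomial updating is additive in the counts, the combined data contributed (α_post−α_prior, β_post−β_prior) successes and failures.
Total across both batches: 24−7=17 germinated seeds, 11−5=6 non-germinating seeds.
Subtract the second batch: 17−13=4 germinated seeds and 6−2=4 non-germinating seeds.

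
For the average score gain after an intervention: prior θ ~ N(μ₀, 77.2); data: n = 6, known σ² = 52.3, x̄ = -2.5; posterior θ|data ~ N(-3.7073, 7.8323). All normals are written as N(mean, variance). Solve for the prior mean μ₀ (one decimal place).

μ₀ = -14.4

With known observation variance, the Normal–Normal posterior has precision τ_n = τ₀ + n/σ² and mean μ_n = (τ₀μ₀ + (n/σ²)x̄)/τ_n.
Here τ₀ = 1/77.2 = 0.012953 and τ_data = 6/52.3 = 0.114723, so τ_n = 0.127676.
Rearranging for μ₀: μ₀ = (μ_n·τ_n − τ_data·x̄)/τ₀ = (-3.7073·0.127676 − 0.114723·-2.5) / 0.012953 = -0.186526/0.012953 ≈ -14.4.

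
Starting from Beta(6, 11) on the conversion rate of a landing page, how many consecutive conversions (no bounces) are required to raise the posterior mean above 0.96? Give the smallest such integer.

k = 259

After k conversions and 0 bounces the posterior is Beta(6+k, 11), with mean (6+k)/(6+11+k).
Set (6+k)/(17+k) > 0.96 and solve: k > (0.96·17 − 6)/(1 − 0.96) = 258.000.
The smallest integer exceeding 258.000 is 259, and checking k=259: (265)/(276) = 0.9601 > 0.96.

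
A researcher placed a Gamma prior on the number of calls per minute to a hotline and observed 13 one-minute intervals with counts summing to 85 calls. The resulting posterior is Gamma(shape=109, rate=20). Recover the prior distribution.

Gamma(shape=24, rate=7)

Gamma–Poisson conjugacy: posterior shape = α + Σxᵢ, posterior rate = β + n.
So α = 109 − 85 = 24 and β = 20 − 13 = 7.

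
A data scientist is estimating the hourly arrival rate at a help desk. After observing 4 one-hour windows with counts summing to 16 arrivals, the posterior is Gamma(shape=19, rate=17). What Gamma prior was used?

A Gamma(α, β) prior (rate parametrization) on a Poisson rate with n observations summing to S gives posterior Gamma(α+S, β+n).
So α = 19 − 16 = 3 and β = 17 − 4 = 13.

Gamma(shape=3, rate=13)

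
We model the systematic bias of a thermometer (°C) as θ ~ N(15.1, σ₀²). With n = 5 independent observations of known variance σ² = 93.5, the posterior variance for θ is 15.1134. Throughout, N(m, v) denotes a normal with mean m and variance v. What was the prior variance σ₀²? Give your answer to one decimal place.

For the Normal–Normal model with known σ², precisions add: τ_n = τ₀ + n/σ².
So 1/σ₀² = 1/15.1134 − 5/93.5 = 0.066166 − 0.053476 = 0.012690.
Hence σ₀² = 1/0.012690 ≈ 78.8.

σ₀² = 78.8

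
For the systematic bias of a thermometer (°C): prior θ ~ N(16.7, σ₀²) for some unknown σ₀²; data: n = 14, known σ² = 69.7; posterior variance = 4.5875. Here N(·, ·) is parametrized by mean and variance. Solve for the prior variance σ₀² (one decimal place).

For the Normal–Normal model with known σ², precisions add: τ_n = τ₀ + n/σ².
So 1/σ₀² = 1/4.5875 − 14/69.7 = 0.217984 − 0.200861 = 0.017123.
Hence σ₀² = 1/0.017123 ≈ 58.4.

σ₀² = 58.4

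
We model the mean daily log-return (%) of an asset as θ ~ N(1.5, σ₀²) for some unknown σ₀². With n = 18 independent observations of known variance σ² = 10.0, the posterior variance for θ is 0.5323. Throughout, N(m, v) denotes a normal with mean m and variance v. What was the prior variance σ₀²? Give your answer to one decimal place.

σ₀² = 12.7

For the Normal–Normal model with known σ², precisions add: τ_n = τ₀ + n/σ².
So 1/σ₀² = 1/0.5323 − 18/10.0 = 1.878640 − 1.800000 = 0.078640.
Hence σ₀² = 1/0.078640 ≈ 12.7.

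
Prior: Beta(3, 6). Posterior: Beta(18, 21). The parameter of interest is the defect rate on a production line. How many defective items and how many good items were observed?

15 defective items and 15 good items

Beta is conjugate to the binomial likelihood: posterior = Beta(a+s, b+f).
So s = 18 − 3 = 15 and f = 21 − 6 = 15.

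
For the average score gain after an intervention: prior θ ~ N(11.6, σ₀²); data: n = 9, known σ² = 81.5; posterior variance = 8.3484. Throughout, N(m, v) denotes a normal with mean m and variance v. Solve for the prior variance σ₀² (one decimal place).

σ₀² = 106.9

Posterior precision equals prior precision plus data precision: 1/σ_n² = 1/σ₀² + n/σ².
So 1/σ₀² = 1/8.3484 − 9/81.5 = 0.119783 − 0.110429 = 0.009354.
Hence σ₀² = 1/0.009354 ≈ 106.9.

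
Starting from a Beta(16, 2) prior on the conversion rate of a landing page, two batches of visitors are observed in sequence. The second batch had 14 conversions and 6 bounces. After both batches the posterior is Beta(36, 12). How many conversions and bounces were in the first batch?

Sequential conjugate updates are equivalent to a single update on the pooled data, so total successes = posterior α − prior α and total failures = posterior β − prior β.
Total across both batches: 36−16=20 conversions, 12−2=10 bounces.
Subtract the second batch: 20−14=6 conversions and 10−6=4 bounces.

6 conversions and 4 bounces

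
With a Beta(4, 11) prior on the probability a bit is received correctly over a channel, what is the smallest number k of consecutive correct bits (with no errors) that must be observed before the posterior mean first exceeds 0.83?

k = 50

After k correct bits and 0 errors the posterior is Beta(4+k, 11), with mean (4+k)/(4+11+k).
Set (4+k)/(15+k) > 0.83 and solve: k > (0.83·15 − 4)/(1 − 0.83) = 49.706.
The smallest integer exceeding 49.706 is 50.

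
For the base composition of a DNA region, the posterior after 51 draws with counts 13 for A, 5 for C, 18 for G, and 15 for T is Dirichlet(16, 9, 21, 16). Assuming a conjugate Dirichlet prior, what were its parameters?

For a Dirichlet(α) prior with multinomial counts c, the posterior is Dirichlet(α + c) componentwise.
Subtract each count from the matching posterior parameter: 16−13=3, 9−5=4, 21−18=3, 16−15=1.

Dirichlet(3, 4, 3, 1)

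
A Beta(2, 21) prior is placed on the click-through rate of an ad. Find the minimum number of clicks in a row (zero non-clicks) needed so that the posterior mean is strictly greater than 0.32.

k = 8

After k clicks and 0 non-clicks the posterior is Beta(2+k, 21), with mean (2+k)/(2+21+k).
Set (2+k)/(23+k) > 0.32 and solve: k > (0.32·23 − 2)/(1 − 0.32) = 7.882.
The smallest integer exceeding 7.882 is 8.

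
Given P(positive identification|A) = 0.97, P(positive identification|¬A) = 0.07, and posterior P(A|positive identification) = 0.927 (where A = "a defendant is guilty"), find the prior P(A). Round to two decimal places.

Bayes' rule in odds form gives O(A|E) = O(A)·[P(E|A)/P(E|¬A)], hence O(A) = O(A|E)/LR.
Posterior odds = 0.927/(1−0.927) = 12.6986. LR = 0.97/0.07 = 13.8571.
Prior odds = 12.6986/13.8571 = 0.9164, so P(A) = 0.9164/(1+0.9164) ≈ 0.48.

P(A) = 0.48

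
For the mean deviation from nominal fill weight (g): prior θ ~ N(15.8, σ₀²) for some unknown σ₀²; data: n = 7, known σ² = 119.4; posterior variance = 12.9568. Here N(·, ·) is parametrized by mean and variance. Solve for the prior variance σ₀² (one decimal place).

σ₀² = 53.9

Posterior precision equals prior precision plus data precision: 1/σ_n² = 1/σ₀² + n/σ².
So 1/σ₀² = 1/12.9568 − 7/119.4 = 0.077180 − 0.058626 = 0.018554.
Hence σ₀² = 1/0.018554 ≈ 53.9.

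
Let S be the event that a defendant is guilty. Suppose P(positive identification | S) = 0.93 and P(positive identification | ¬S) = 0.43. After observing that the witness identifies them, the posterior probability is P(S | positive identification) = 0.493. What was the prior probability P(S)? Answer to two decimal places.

Bayes' rule in odds form gives O(S|E) = O(S)·[P(E|S)/P(E|¬S)], hence O(S) = O(S|E)/LR.
Posterior odds = 0.493/(1−0.493) = 0.9724. LR = 0.93/0.43 = 2.1628.
Prior odds = 0.9724/2.1628 = 0.4496, so P(S) = 0.4496/(1+0.4496) ≈ 0.31.

P(S) = 0.31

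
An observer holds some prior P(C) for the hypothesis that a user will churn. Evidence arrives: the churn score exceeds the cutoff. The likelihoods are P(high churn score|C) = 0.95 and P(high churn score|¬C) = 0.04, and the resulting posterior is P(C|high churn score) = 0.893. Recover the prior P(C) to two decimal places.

P(C) = 0.26

Bayes' rule in odds form gives O(C|E) = O(C)·[P(E|C)/P(E|¬C)], hence O(C) = O(C|E)/LR.
Posterior odds = 0.893/(1−0.893) = 8.3458. LR = 0.95/0.04 = 23.7500.
Prior odds = 8.3458/23.7500 = 0.3514, so P(C) = 0.3514/(1+0.3514) ≈ 0.26.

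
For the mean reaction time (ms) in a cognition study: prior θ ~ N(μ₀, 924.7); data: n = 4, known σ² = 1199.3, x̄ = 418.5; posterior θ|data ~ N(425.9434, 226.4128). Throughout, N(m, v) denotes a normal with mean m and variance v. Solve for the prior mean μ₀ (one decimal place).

With known observation variance, the Normal–Normal posterior has precision τ_n = τ₀ + n/σ² and mean μ_n = (τ₀μ₀ + (n/σ²)x̄)/τ_n.
Here τ₀ = 1/924.7 = 0.001081 and τ_data = 4/1199.3 = 0.003335, so τ_n = 0.004416.
Rearranging for μ₀: μ₀ = (μ_n·τ_n − τ_data·x̄)/τ₀ = (425.9434·0.004416 − 0.003335·418.5) / 0.001081 = 0.485269/0.001081 ≈ 448.9.

μ₀ = 448.9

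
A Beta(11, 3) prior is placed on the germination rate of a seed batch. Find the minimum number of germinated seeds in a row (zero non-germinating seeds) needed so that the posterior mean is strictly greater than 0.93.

After k germinated seeds and 0 non-germinating seeds the posterior is Beta(11+k, 3), with mean (11+k)/(11+3+k).
Set (11+k)/(14+k) > 0.93 and solve: k > (0.93·14 − 11)/(1 − 0.93) = 28.857.
The smallest integer exceeding 28.857 is 29.

k = 29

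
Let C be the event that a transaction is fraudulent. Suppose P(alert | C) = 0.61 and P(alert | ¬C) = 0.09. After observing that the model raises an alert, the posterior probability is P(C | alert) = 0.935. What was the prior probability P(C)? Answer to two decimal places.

In odds form, posterior odds = prior odds × likelihood ratio, so prior odds = posterior odds ÷ LR.
Posterior odds = 0.935/(1−0.935) = 14.3846. LR = 0.61/0.09 = 6.7778.
Prior odds = 14.3846/6.7778 = 2.1223, so P(C) = 2.1223/(1+2.1223) ≈ 0.68.

P(C) = 0.68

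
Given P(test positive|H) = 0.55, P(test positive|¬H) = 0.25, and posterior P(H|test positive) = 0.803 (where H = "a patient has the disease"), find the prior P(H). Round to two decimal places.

P(H) = 0.65

Bayes' rule in odds form gives O(H|E) = O(H)·[P(E|H)/P(E|¬H)], hence O(H) = O(H|E)/LR.
Posterior odds = 0.803/(1−0.803) = 4.0761. LR = 0.55/0.25 = 2.2000.
Prior odds = 4.0761/2.2000 = 1.8528, so P(H) = 1.8528/(1+1.8528) ≈ 0.65.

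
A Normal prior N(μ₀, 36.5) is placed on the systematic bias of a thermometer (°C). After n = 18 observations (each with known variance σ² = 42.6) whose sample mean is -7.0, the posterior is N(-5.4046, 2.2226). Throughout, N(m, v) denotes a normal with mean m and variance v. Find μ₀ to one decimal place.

The posterior mean is a precision-weighted average: μ_n = (τ₀μ₀ + τ_data·x̄)/(τ₀+τ_data), with τ₀=1/σ₀² and τ_data=n/σ².
Here τ₀ = 1/36.5 = 0.027397 and τ_data = 18/42.6 = 0.422535, so τ_n = 0.449932.
Rearranging for μ₀: μ₀ = (μ_n·τ_n − τ_data·x̄)/τ₀ = (-5.4046·0.449932 − 0.422535·-7.0) / 0.027397 = 0.526043/0.027397 ≈ 19.2.

μ₀ = 19.2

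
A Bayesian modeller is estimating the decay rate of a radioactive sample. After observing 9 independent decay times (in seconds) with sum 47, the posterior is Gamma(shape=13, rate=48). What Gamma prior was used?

For an exponential likelihood with a Gamma(α, β) prior on the rate, n observations with total T give posterior Gamma(α+n, β+T).
So α = 13 − 9 = 4 and β = 48 − 47 = 1.

Gamma(shape=4, rate=1)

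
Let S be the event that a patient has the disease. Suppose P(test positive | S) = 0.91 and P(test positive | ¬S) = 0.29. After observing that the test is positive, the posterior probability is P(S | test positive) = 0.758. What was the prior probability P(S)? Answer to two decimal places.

P(S) = 0.50

Bayes' rule in odds form gives O(S|E) = O(S)·[P(E|S)/P(E|¬S)], hence O(S) = O(S|E)/LR.
Posterior odds = 0.758/(1−0.758) = 3.1322. LR = 0.91/0.29 = 3.1379.
Prior odds = 3.1322/3.1379 = 0.9982, so P(S) = 0.9982/(1+0.9982) ≈ 0.50.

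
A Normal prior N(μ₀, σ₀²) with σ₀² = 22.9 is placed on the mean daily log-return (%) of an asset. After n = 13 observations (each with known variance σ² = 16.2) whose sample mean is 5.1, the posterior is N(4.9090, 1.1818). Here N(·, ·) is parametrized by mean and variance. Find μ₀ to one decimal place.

With known observation variance, the Normal–Normal posterior has precision τ_n = τ₀ + n/σ² and mean μ_n = (τ₀μ₀ + (n/σ²)x̄)/τ_n.
Here τ₀ = 1/22.9 = 0.043668 and τ_data = 13/16.2 = 0.802469, so τ_n = 0.846137.
Rearranging for μ₀: μ₀ = (μ_n·τ_n − τ_data·x̄)/τ₀ = (4.9090·0.846137 − 0.802469·5.1) / 0.043668 = 0.061095/0.043668 ≈ 1.4.

μ₀ = 1.4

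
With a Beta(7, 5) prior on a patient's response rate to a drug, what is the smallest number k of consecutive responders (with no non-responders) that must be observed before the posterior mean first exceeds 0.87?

k = 27

After k responders and 0 non-responders the posterior is Beta(7+k, 5), with mean (7+k)/(7+5+k).
Set (7+k)/(12+k) > 0.87 and solve: k > (0.87·12 − 7)/(1 − 0.87) = 26.462.
The smallest integer exceeding 26.462 is 27.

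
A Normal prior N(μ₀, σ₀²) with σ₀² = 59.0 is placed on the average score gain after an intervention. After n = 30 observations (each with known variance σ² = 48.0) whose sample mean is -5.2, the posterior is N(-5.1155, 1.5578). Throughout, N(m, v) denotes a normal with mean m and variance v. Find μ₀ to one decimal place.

With known observation variance, the Normal–Normal posterior has precision τ_n = τ₀ + n/σ² and mean μ_n = (τ₀μ₀ + (n/σ²)x̄)/τ_n.
Here τ₀ = 1/59.0 = 0.016949 and τ_data = 30/48.0 = 0.625000, so τ_n = 0.641949.
Rearranging for μ₀: μ₀ = (μ_n·τ_n − τ_data·x̄)/τ₀ = (-5.1155·0.641949 − 0.625000·-5.2) / 0.016949 = -0.033890/0.016949 ≈ -2.0.

μ₀ = -2.0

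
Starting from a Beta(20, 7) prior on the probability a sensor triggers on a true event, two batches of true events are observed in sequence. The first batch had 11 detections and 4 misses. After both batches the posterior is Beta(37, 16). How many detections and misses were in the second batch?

6 detections and 5 misses

Because Beta–binomial updating is additive in the counts, the combined data contributed (α_post−α_prior, β_post−β_prior) successes and failures.
Total across both batches: 37−20=17 detections, 16−7=9 misses.
Subtract the first batch: 17−11=6 detections and 9−4=5 misses.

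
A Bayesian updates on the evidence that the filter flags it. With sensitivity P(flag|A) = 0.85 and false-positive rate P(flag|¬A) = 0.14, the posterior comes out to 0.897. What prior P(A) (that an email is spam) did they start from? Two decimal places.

In odds form, posterior odds = prior odds × likelihood ratio, so prior odds = posterior odds ÷ LR.
Posterior odds = 0.897/(1−0.897) = 8.7087. LR = 0.85/0.14 = 6.0714.
Prior odds = 8.7087/6.0714 = 1.4344, so P(A) = 1.4344/(1+1.4344) ≈ 0.59.

P(A) = 0.59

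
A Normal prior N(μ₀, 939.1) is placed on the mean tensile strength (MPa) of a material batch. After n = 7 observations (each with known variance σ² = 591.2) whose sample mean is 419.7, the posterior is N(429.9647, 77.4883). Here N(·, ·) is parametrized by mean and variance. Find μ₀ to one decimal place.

μ₀ = 544.1

With known observation variance, the Normal–Normal posterior has precision τ_n = τ₀ + n/σ² and mean μ_n = (τ₀μ₀ + (n/σ²)x̄)/τ_n.
Here τ₀ = 1/939.1 = 0.001065 and τ_data = 7/591.2 = 0.011840, so τ_n = 0.012905.
Rearranging for μ₀: μ₀ = (μ_n·τ_n − τ_data·x̄)/τ₀ = (429.9647·0.012905 − 0.011840·419.7) / 0.001065 = 0.579446/0.001065 ≈ 544.1.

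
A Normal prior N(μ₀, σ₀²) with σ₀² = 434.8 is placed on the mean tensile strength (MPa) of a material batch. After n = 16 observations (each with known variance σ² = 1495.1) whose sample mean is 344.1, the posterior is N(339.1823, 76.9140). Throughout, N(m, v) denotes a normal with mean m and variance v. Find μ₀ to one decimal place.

μ₀ = 316.3

The posterior mean is a precision-weighted average: μ_n = (τ₀μ₀ + τ_data·x̄)/(τ₀+τ_data), with τ₀=1/σ₀² and τ_data=n/σ².
Here τ₀ = 1/434.8 = 0.002300 and τ_data = 16/1495.1 = 0.010702, so τ_n = 0.013002.
Rearranging for μ₀: μ₀ = (μ_n·τ_n − τ_data·x̄)/τ₀ = (339.1823·0.013002 − 0.010702·344.1) / 0.002300 = 0.727490/0.002300 ≈ 316.3.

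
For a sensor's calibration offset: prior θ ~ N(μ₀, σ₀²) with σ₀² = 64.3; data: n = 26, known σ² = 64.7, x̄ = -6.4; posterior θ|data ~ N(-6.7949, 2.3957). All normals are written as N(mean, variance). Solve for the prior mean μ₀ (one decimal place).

The posterior mean is a precision-weighted average: μ_n = (τ₀μ₀ + τ_data·x̄)/(τ₀+τ_data), with τ₀=1/σ₀² and τ_data=n/σ².
Here τ₀ = 1/64.3 = 0.015552 and τ_data = 26/64.7 = 0.401855, so τ_n = 0.417407.
Rearranging for μ₀: μ₀ = (μ_n·τ_n − τ_data·x̄)/τ₀ = (-6.7949·0.417407 − 0.401855·-6.4) / 0.015552 = -0.264367/0.015552 ≈ -17.0.

μ₀ = -17.0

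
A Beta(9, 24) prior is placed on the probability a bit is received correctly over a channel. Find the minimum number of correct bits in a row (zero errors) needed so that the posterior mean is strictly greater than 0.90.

k = 208

After k correct bits and 0 errors the posterior is Beta(9+k, 24), with mean (9+k)/(9+24+k).
Set (9+k)/(33+k) > 0.90 and solve: k > (0.90·33 − 9)/(1 − 0.90) = 207.000.
The smallest integer exceeding 207.000 is 208.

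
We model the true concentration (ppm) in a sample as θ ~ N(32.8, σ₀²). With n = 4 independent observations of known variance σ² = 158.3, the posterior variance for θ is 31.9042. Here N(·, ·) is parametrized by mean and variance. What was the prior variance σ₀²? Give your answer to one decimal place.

σ₀² = 164.6

Posterior precision equals prior precision plus data precision: 1/σ_n² = 1/σ₀² + n/σ².
So 1/σ₀² = 1/31.9042 − 4/158.3 = 0.031344 − 0.025268 = 0.006076.
Hence σ₀² = 1/0.006076 ≈ 164.6.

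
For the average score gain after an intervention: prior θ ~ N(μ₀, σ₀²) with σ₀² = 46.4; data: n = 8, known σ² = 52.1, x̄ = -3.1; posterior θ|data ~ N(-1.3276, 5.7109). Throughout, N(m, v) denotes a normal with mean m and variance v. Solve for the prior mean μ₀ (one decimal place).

With known observation variance, the Normal–Normal posterior has precision τ_n = τ₀ + n/σ² and mean μ_n = (τ₀μ₀ + (n/σ²)x̄)/τ_n.
Here τ₀ = 1/46.4 = 0.021552 and τ_data = 8/52.1 = 0.153551, so τ_n = 0.175103.
Rearranging for μ₀: μ₀ = (μ_n·τ_n − τ_data·x̄)/τ₀ = (-1.3276·0.175103 − 0.153551·-3.1) / 0.021552 = 0.243541/0.021552 ≈ 11.3.

μ₀ = 11.3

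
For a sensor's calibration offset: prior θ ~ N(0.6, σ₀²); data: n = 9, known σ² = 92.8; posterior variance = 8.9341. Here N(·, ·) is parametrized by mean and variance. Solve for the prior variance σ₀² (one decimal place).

Posterior precision equals prior precision plus data precision: 1/σ_n² = 1/σ₀² + n/σ².
So 1/σ₀² = 1/8.9341 − 9/92.8 = 0.111931 − 0.096983 = 0.014948.
Hence σ₀² = 1/0.014948 ≈ 66.9.

σ₀² = 66.9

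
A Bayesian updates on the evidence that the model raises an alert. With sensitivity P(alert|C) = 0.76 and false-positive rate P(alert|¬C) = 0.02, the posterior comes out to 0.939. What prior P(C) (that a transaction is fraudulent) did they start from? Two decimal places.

P(C) = 0.29

Bayes' rule in odds form gives O(C|E) = O(C)·[P(E|C)/P(E|¬C)], hence O(C) = O(C|E)/LR.
Posterior odds = 0.939/(1−0.939) = 15.3934. LR = 0.76/0.02 = 38.0000.
Prior odds = 15.3934/38.0000 = 0.4051, so P(C) = 0.4051/(1+0.4051) ≈ 0.29.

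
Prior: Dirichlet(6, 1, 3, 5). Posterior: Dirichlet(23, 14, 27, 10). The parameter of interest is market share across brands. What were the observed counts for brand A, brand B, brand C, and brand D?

For a Dirichlet(α) prior with multinomial counts c, the posterior is Dirichlet(α + c) componentwise.
Counts are posterior − prior componentwise: 23−6=17, 14−1=13, 27−3=24, 10−5=5.

counts (17, 13, 24, 5)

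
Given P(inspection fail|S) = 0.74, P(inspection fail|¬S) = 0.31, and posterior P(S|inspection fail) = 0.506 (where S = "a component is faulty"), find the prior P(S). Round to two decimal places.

In odds form, posterior odds = prior odds × likelihood ratio, so prior odds = posterior odds ÷ LR.
Posterior odds = 0.506/(1−0.506) = 1.0243. LR = 0.74/0.31 = 2.3871.
Prior odds = 1.0243/2.3871 = 0.4291, so P(S) = 0.4291/(1+0.4291) ≈ 0.30.

P(S) = 0.30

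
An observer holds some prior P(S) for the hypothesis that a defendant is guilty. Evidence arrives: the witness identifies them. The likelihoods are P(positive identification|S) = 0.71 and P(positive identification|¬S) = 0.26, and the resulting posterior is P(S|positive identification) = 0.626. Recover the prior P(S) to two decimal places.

P(S) = 0.38

In odds form, posterior odds = prior odds × likelihood ratio, so prior odds = posterior odds ÷ LR.
Posterior odds = 0.626/(1−0.626) = 1.6738. LR = 0.71/0.26 = 2.7308.
Prior odds = 1.6738/2.7308 = 0.6129, so P(S) = 0.6129/(1+0.6129) ≈ 0.38.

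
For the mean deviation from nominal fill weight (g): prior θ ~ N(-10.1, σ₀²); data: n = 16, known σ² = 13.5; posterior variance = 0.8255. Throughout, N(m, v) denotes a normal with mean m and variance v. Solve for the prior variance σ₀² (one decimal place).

σ₀² = 38.2

Posterior precision equals prior precision plus data precision: 1/σ_n² = 1/σ₀² + n/σ².
So 1/σ₀² = 1/0.8255 − 16/13.5 = 1.211387 − 1.185185 = 0.026202.
Hence σ₀² = 1/0.026202 ≈ 38.2.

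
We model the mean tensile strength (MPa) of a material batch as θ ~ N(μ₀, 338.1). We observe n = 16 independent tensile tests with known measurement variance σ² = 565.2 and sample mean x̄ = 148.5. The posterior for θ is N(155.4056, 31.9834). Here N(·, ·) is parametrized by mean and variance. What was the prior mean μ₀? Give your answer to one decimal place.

With known observation variance, the Normal–Normal posterior has precision τ_n = τ₀ + n/σ² and mean μ_n = (τ₀μ₀ + (n/σ²)x̄)/τ_n.
Here τ₀ = 1/338.1 = 0.002958 and τ_data = 16/565.2 = 0.028309, so τ_n = 0.031267.
Rearranging for μ₀: μ₀ = (μ_n·τ_n − τ_data·x̄)/τ₀ = (155.4056·0.031267 − 0.028309·148.5) / 0.002958 = 0.655180/0.002958 ≈ 221.5.

μ₀ = 221.5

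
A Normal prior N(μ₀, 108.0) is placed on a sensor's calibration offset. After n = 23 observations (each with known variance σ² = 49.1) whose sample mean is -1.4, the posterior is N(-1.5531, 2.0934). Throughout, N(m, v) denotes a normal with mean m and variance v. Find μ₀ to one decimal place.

The posterior mean is a precision-weighted average: μ_n = (τ₀μ₀ + τ_data·x̄)/(τ₀+τ_data), with τ₀=1/σ₀² and τ_data=n/σ².
Here τ₀ = 1/108.0 = 0.009259 and τ_data = 23/49.1 = 0.468432, so τ_n = 0.477691.
Rearranging for μ₀: μ₀ = (μ_n·τ_n − τ_data·x̄)/τ₀ = (-1.5531·0.477691 − 0.468432·-1.4) / 0.009259 = -0.086097/0.009259 ≈ -9.3.

μ₀ = -9.3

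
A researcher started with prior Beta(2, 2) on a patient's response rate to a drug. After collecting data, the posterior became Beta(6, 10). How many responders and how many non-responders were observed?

Under Beta–binomial conjugacy the posterior parameters are (α+s, β+f).
Match parameters: s=6−2=4, f=10−2=8.

4 responders and 8 non-responders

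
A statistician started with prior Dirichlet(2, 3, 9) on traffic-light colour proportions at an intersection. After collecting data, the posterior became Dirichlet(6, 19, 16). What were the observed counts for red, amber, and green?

counts (4, 16, 7)

For a Dirichlet(α) prior with multinomial counts c, the posterior is Dirichlet(α + c) componentwise.
Counts are posterior − prior componentwise: 6−2=4, 19−3=16, 16−9=7.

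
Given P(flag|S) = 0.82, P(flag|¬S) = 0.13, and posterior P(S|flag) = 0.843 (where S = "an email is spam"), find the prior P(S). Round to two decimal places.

P(S) = 0.46

In odds form, posterior odds = prior odds × likelihood ratio, so prior odds = posterior odds ÷ LR.
Posterior odds = 0.843/(1−0.843) = 5.3694. LR = 0.82/0.13 = 6.3077.
Prior odds = 5.3694/6.3077 = 0.8512, so P(S) = 0.8512/(1+0.8512) ≈ 0.46.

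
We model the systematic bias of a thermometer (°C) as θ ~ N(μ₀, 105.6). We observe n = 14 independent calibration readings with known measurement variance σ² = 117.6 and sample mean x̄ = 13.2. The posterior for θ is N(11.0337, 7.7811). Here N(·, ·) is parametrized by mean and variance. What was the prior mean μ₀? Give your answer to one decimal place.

μ₀ = -16.2

The posterior mean is a precision-weighted average: μ_n = (τ₀μ₀ + τ_data·x̄)/(τ₀+τ_data), with τ₀=1/σ₀² and τ_data=n/σ².
Here τ₀ = 1/105.6 = 0.009470 and τ_data = 14/117.6 = 0.119048, so τ_n = 0.128518.
Rearranging for μ₀: μ₀ = (μ_n·τ_n − τ_data·x̄)/τ₀ = (11.0337·0.128518 − 0.119048·13.2) / 0.009470 = -0.153405/0.009470 ≈ -16.2.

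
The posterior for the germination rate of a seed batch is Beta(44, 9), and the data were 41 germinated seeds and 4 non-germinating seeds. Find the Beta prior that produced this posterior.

Under Beta–binomial conjugacy the posterior parameters are (a+s, b+f).
Subtract the data counts: 44−41=3, 9−4=5.

Beta(3, 5)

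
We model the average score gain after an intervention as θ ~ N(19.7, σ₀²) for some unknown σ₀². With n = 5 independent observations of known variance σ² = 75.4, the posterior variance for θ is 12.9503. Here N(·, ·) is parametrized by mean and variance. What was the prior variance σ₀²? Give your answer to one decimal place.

For the Normal–Normal model with known σ², precisions add: τ_n = τ₀ + n/σ².
So 1/σ₀² = 1/12.9503 − 5/75.4 = 0.077218 − 0.066313 = 0.010905.
Hence σ₀² = 1/0.010905 ≈ 91.7.

σ₀² = 91.7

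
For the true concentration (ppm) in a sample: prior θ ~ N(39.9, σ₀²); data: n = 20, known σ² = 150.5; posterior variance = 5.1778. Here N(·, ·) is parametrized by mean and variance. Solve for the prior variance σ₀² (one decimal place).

For the Normal–Normal model with known σ², precisions add: τ_n = τ₀ + n/σ².
So 1/σ₀² = 1/5.1778 − 20/150.5 = 0.193132 − 0.132890 = 0.060242.
Hence σ₀² = 1/0.060242 ≈ 16.6.

σ₀² = 16.6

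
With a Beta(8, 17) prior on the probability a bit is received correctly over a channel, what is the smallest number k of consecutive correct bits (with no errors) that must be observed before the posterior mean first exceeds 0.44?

After k correct bits and 0 errors the posterior is Beta(8+k, 17), with mean (8+k)/(8+17+k).
Set (8+k)/(25+k) > 0.44 and solve: k > (0.44·25 − 8)/(1 − 0.44) = 5.357.
The smallest integer exceeding 5.357 is 6.

k = 6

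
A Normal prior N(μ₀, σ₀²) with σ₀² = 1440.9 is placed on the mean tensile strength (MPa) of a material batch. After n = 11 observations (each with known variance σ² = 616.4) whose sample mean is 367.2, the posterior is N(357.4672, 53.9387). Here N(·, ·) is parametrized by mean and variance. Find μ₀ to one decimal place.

μ₀ = 107.2

With known observation variance, the Normal–Normal posterior has precision τ_n = τ₀ + n/σ² and mean μ_n = (τ₀μ₀ + (n/σ²)x̄)/τ_n.
Here τ₀ = 1/1440.9 = 0.000694 and τ_data = 11/616.4 = 0.017846, so τ_n = 0.018540.
Rearranging for μ₀: μ₀ = (μ_n·τ_n − τ_data·x̄)/τ₀ = (357.4672·0.018540 − 0.017846·367.2) / 0.000694 = 0.074391/0.000694 ≈ 107.2.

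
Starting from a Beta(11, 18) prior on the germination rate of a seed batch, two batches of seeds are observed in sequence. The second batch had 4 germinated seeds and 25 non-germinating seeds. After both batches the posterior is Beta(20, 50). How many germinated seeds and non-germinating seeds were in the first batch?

5 germinated seeds and 7 non-germinating seeds

Because Beta–binomial updating is additive in the counts, the combined data contributed (α_post−α_prior, β_post−β_prior) successes and failures.
Total across both batches: 20−11=9 germinated seeds, 50−18=32 non-germinating seeds.
Subtract the second batch: 9−4=5 germinated seeds and 32−25=7 non-germinating seeds.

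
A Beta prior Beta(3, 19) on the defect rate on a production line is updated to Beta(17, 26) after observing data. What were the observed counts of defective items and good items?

14 defective items and 7 good items

A Beta(α, β) prior with s successes and f failures in binomial data gives a Beta(α+s, β+f) posterior.
So s = 17 − 3 = 14 and f = 26 − 19 = 7.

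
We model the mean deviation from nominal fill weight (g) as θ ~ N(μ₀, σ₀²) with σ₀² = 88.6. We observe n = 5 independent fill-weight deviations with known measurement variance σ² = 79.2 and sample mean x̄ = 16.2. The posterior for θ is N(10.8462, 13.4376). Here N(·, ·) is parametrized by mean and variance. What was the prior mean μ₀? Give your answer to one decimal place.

μ₀ = -19.1

The posterior mean is a precision-weighted average: μ_n = (τ₀μ₀ + τ_data·x̄)/(τ₀+τ_data), with τ₀=1/σ₀² and τ_data=n/σ².
Here τ₀ = 1/88.6 = 0.011287 and τ_data = 5/79.2 = 0.063131, so τ_n = 0.074418.
Rearranging for μ₀: μ₀ = (μ_n·τ_n − τ_data·x̄)/τ₀ = (10.8462·0.074418 − 0.063131·16.2) / 0.011287 = -0.215570/0.011287 ≈ -19.1.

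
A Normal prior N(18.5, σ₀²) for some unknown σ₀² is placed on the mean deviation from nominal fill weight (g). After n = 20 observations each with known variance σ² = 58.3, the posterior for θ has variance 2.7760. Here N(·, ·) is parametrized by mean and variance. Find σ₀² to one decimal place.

For the Normal–Normal model with known σ², precisions add: τ_n = τ₀ + n/σ².
So 1/σ₀² = 1/2.7760 − 20/58.3 = 0.360231 − 0.343053 = 0.017178.
Hence σ₀² = 1/0.017178 ≈ 58.2.

σ₀² = 58.2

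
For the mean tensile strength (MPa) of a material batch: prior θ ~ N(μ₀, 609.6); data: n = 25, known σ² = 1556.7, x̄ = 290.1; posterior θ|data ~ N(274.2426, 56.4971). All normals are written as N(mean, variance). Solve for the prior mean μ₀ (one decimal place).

With known observation variance, the Normal–Normal posterior has precision τ_n = τ₀ + n/σ² and mean μ_n = (τ₀μ₀ + (n/σ²)x̄)/τ_n.
Here τ₀ = 1/609.6 = 0.001640 and τ_data = 25/1556.7 = 0.016060, so τ_n = 0.017700.
Rearranging for μ₀: μ₀ = (μ_n·τ_n − τ_data·x̄)/τ₀ = (274.2426·0.017700 − 0.016060·290.1) / 0.001640 = 0.195088/0.001640 ≈ 119.0.

μ₀ = 119.0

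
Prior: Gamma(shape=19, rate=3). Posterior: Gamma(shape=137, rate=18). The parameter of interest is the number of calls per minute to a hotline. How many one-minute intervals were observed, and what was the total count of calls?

n = 15 one-minute intervals with total 118 calls

A Gamma(α, β) prior (rate parametrization) on a Poisson rate with n observations summing to S gives posterior Gamma(α+S, β+n).
Matching: Σxᵢ = 137 − 19 = 118 and n = 18 − 3 = 15.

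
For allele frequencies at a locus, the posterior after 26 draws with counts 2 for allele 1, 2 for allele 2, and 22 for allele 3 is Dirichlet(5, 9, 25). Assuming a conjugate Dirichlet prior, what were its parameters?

Dirichlet(3, 7, 3)

For a Dirichlet(α) prior with multinomial counts c, the posterior is Dirichlet(α + c) componentwise.
Subtract each count from the matching posterior parameter: 5−2=3, 9−2=7, 25−22=3.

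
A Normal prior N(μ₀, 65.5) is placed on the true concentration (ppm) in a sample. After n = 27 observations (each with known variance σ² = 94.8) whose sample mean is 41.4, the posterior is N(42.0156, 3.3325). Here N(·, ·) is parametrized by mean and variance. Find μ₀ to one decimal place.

With known observation variance, the Normal–Normal posterior has precision τ_n = τ₀ + n/σ² and mean μ_n = (τ₀μ₀ + (n/σ²)x̄)/τ_n.
Here τ₀ = 1/65.5 = 0.015267 and τ_data = 27/94.8 = 0.284810, so τ_n = 0.300077.
Rearranging for μ₀: μ₀ = (μ_n·τ_n − τ_data·x̄)/τ₀ = (42.0156·0.300077 − 0.284810·41.4) / 0.015267 = 0.816781/0.015267 ≈ 53.5.

μ₀ = 53.5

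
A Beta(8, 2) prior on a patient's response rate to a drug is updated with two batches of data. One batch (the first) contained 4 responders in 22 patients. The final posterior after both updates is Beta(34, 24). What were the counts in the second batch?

22 responders and 4 non-responders

Sequential conjugate updates are equivalent to a single update on the pooled data, so total successes = posterior α − prior α and total failures = posterior β − prior β.
Total across both batches: 34−8=26 responders, 24−2=22 non-responders.
Subtract the first batch: 26−4=22 responders and 22−18=4 non-responders.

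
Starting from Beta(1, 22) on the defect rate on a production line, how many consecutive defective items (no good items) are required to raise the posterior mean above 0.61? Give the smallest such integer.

k = 34

After k defective items and 0 good items the posterior is Beta(1+k, 22), with mean (1+k)/(1+22+k).
Set (1+k)/(23+k) > 0.61 and solve: k > (0.61·23 − 1)/(1 − 0.61) = 33.410.
The smallest integer exceeding 33.410 is 34, and checking k=34: (35)/(57) = 0.6140 > 0.61.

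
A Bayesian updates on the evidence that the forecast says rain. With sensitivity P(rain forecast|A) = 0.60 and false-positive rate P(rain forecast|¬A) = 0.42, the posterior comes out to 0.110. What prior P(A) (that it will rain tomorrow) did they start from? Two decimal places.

P(A) = 0.08

Bayes' rule in odds form gives O(A|E) = O(A)·[P(E|A)/P(E|¬A)], hence O(A) = O(A|E)/LR.
Posterior odds = 0.110/(1−0.110) = 0.1236. LR = 0.60/0.42 = 1.4286.
Prior odds = 0.1236/1.4286 = 0.0865, so P(A) = 0.0865/(1+0.0865) ≈ 0.08.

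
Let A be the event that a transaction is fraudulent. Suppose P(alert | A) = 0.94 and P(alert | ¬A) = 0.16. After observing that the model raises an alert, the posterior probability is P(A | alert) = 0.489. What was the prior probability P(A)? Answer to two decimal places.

Bayes' rule in odds form gives O(A|E) = O(A)·[P(E|A)/P(E|¬A)], hence O(A) = O(A|E)/LR.
Posterior odds = 0.489/(1−0.489) = 0.9569. LR = 0.94/0.16 = 5.8750.
Prior odds = 0.9569/5.8750 = 0.1629, so P(A) = 0.1629/(1+0.1629) ≈ 0.14.

P(A) = 0.14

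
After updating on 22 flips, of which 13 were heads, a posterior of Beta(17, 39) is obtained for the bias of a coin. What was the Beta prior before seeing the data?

Beta(4, 30)

Beta is conjugate to the binomial likelihood: posterior = Beta(α+s, β+f).
Subtract the data counts: 17−13=4, 39−9=30.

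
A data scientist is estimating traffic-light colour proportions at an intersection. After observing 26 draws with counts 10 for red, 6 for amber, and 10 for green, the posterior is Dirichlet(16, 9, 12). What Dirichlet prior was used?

For a Dirichlet(α) prior with multinomial counts c, the posterior is Dirichlet(α + c) componentwise.
Subtract each count from the matching posterior parameter: 16−10=6, 9−6=3, 12−10=2.

Dirichlet(6, 3, 2)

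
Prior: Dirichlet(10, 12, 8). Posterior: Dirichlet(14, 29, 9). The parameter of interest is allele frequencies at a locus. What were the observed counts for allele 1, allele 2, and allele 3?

For a Dirichlet(α) prior with multinomial counts c, the posterior is Dirichlet(α + c) componentwise.
Counts are posterior − prior componentwise: 14−10=4, 29−12=17, 9−8=1.

counts (4, 17, 1)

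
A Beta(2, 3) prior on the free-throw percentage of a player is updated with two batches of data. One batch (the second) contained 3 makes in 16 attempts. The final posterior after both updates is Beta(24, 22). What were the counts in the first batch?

Sequential conjugate updates are equivalent to a single update on the pooled data, so total successes = posterior α − prior α and total failures = posterior β − prior β.
Total across both batches: 24−2=22 makes, 22−3=19 misses.
Subtract the second batch: 22−3=19 makes and 19−13=6 misses.

19 makes and 6 misses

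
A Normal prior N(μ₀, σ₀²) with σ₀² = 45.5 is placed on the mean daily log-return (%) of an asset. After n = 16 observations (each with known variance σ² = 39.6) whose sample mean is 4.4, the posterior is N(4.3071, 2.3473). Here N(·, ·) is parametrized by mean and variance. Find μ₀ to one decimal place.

μ₀ = 2.6

With known observation variance, the Normal–Normal posterior has precision τ_n = τ₀ + n/σ² and mean μ_n = (τ₀μ₀ + (n/σ²)x̄)/τ_n.
Here τ₀ = 1/45.5 = 0.021978 and τ_data = 16/39.6 = 0.404040, so τ_n = 0.426018.
Rearranging for μ₀: μ₀ = (μ_n·τ_n − τ_data·x̄)/τ₀ = (4.3071·0.426018 − 0.404040·4.4) / 0.021978 = 0.057126/0.021978 ≈ 2.6.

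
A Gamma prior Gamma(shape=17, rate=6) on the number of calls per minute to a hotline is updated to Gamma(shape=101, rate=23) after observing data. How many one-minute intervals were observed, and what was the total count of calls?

n = 17 one-minute intervals with total 84 calls

Gamma–Poisson conjugacy: posterior shape = α + Σxᵢ, posterior rate = β + n.
Matching: Σxᵢ = 101 − 17 = 84 and n = 23 − 6 = 17.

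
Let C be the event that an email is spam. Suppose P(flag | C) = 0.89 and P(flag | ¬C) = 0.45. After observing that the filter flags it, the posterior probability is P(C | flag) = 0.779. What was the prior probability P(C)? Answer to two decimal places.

Bayes' rule in odds form gives O(C|E) = O(C)·[P(E|C)/P(E|¬C)], hence O(C) = O(C|E)/LR.
Posterior odds = 0.779/(1−0.779) = 3.5249. LR = 0.89/0.45 = 1.9778.
Prior odds = 3.5249/1.9778 = 1.7822, so P(C) = 1.7822/(1+1.7822) ≈ 0.64.

P(C) = 0.64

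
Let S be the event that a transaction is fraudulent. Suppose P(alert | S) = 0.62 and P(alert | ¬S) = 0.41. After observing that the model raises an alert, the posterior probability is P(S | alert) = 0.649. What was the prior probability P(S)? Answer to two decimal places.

In odds form, posterior odds = prior odds × likelihood ratio, so prior odds = posterior odds ÷ LR.
Posterior odds = 0.649/(1−0.649) = 1.8490. LR = 0.62/0.41 = 1.5122.
Prior odds = 1.8490/1.5122 = 1.2227, so P(S) = 1.2227/(1+1.2227) ≈ 0.55.

P(S) = 0.55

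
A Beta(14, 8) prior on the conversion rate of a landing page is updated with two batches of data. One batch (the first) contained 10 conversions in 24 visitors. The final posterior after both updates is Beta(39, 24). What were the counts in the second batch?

15 conversions and 2 bounces

Sequential conjugate updates are equivalent to a single update on the pooled data, so total successes = posterior α − prior α and total failures = posterior β − prior β.
Total across both batches: 39−14=25 conversions, 24−8=16 bounces.
Subtract the first batch: 25−10=15 conversions and 16−14=2 bounces.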